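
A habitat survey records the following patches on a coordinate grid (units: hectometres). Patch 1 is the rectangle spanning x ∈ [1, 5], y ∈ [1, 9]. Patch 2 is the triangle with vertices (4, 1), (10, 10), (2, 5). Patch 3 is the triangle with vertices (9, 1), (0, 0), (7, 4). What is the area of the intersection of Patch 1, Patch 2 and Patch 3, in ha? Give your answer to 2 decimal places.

1.14

The intersection is the polygon with vertices (4,1), (3.5,2), (5,2.857), (5,2.5).
By the shoelace formula its area is 1.14.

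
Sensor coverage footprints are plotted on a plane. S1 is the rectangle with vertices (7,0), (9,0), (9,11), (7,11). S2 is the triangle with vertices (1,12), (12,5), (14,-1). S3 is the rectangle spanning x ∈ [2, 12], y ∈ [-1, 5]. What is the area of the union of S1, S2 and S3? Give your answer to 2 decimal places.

85.41

By inclusion–exclusion:
Individual areas: |S1| = 22, |S2| = 26, |S3| = 60.
|S1∩S2| = 5.0909.
|S1∩S3|: x∈[7,9], y∈[0,5] → 2·5 = 10.
|S2∩S3| = 8.
|S1∩S2∩S3| = 0.5.
|S1 ∪ S2 ∪ S3| = 108 − 23.0909 + 0.5 = 85.41.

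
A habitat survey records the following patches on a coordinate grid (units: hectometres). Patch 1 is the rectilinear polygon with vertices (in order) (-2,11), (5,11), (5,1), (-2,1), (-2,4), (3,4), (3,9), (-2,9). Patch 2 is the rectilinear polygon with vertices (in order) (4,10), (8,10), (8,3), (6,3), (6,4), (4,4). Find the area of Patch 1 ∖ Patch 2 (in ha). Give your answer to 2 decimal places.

|Patch 1| = 45, |Patch 1∩Patch 2| = 6.
|Patch 1 ∖ Patch 2| = |Patch 1| − |Patch 1∩Patch 2| = 45 − 6 = 39.00.

39.00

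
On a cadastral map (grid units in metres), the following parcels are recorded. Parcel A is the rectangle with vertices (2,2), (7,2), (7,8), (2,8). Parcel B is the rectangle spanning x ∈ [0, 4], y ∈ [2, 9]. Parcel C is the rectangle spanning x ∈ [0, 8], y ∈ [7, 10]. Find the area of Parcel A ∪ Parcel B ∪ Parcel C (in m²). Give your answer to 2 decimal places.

59.00

By inclusion–exclusion:
Individual areas: |Parcel A| = 30, |Parcel B| = 28, |Parcel C| = 24.
|Parcel A∩Parcel B|: x∈[2,4], y∈[2,8] → 2·6 = 12.
|Parcel A∩Parcel C|: x∈[2,7], y∈[7,8] → 5·1 = 5.
|Parcel B∩Parcel C|: x∈[0,4], y∈[7,9] → 4·2 = 8.
|Parcel A∩Parcel B∩Parcel C| = 2.
|Parcel A ∪ Parcel B ∪ Parcel C| = 82 − 25 + 2 = 59.00.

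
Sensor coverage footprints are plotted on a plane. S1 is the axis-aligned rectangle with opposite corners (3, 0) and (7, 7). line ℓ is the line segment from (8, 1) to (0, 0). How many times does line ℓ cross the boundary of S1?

2

The segment meets the boundary at (7,0.875), (3,0.375).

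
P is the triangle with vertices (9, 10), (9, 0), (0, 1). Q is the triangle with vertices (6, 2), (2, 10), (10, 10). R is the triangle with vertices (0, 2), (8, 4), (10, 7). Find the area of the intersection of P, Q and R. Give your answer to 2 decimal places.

The intersection is the polygon with vertices (6.857,3.714), (5.333,3.333), (4.8,4.4), (8,6).
By the shoelace formula its area is 3.66.

3.66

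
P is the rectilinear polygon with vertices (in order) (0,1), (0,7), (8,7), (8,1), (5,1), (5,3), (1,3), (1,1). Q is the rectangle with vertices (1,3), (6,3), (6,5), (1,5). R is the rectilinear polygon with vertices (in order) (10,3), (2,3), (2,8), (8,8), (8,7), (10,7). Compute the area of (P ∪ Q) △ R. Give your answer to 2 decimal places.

|P ∪ Q| = 40.
|(P ∪ Q) ∩ R| = 24.
|(P ∪ Q) △ R| = 40 + 38 − 48 = 30.00.

30.00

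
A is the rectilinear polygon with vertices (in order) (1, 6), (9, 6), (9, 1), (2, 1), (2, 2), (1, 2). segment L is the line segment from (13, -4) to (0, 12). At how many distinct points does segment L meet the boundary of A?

The segment meets the boundary at (4.875,6), (8.938,1).

2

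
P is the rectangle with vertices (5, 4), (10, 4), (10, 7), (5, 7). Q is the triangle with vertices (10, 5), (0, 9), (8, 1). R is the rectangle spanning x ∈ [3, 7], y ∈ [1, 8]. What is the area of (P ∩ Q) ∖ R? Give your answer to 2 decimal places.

4.55

|P ∩ Q| = 9.75.
|(P ∩ Q) ∩ R| = 5.2.
|(P ∩ Q) ∖ R| = 9.75 − 5.2 = 4.55.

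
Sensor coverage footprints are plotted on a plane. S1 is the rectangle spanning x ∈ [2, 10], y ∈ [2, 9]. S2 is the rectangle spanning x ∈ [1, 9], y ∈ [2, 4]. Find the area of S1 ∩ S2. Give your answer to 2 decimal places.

|S1∩S2|: x∈[2,9], y∈[2,4] → 7·2 = 14.

14.00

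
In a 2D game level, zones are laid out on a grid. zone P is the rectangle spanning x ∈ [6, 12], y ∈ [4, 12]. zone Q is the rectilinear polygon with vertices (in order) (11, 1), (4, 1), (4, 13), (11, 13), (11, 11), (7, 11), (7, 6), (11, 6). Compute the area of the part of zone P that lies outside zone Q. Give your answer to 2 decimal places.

28.00

|zone P| = 48, |zone P∩zone Q| = 20.
|zone P ∖ zone Q| = |zone P| − |zone P∩zone Q| = 48 − 20 = 28.00.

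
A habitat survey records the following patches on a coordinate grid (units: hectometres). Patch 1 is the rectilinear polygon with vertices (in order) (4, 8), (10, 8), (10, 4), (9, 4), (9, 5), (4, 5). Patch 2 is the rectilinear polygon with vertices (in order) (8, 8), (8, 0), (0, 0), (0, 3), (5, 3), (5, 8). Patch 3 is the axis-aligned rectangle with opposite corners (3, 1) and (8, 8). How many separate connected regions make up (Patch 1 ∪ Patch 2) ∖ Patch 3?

(Patch 1 ∪ Patch 2) ∖ Patch 3 splits into 2 disjoint pieces (area 7, area 14).

2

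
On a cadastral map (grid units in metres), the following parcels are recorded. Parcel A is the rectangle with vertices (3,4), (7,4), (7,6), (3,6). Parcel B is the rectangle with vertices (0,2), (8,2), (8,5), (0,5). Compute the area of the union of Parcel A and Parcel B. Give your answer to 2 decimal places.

28.00

By inclusion–exclusion:
Individual areas: |Parcel A| = 8, |Parcel B| = 24.
|Parcel A∩Parcel B|: x∈[3,7], y∈[4,5] → 4·1 = 4.
|Parcel A ∪ Parcel B| = 32 − 4 = 28.00.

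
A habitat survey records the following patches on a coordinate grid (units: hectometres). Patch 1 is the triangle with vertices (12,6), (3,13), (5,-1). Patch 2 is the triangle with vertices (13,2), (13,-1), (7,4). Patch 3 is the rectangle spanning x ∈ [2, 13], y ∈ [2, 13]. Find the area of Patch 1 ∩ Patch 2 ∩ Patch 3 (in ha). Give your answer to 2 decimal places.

The intersection is the polygon with vertices (7,4), (9.25,3.25), (8.636,2.636).
By the shoelace formula its area is 0.92.

0.92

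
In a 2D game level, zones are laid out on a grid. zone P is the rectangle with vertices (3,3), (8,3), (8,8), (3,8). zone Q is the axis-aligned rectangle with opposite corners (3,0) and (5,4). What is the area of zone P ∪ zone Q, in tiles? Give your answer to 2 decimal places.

By inclusion–exclusion:
Individual areas: |zone P| = 25, |zone Q| = 8.
|zone P∩zone Q|: x∈[3,5], y∈[3,4] → 2·1 = 2.
|zone P ∪ zone Q| = 33 − 2 = 31.00.

31.00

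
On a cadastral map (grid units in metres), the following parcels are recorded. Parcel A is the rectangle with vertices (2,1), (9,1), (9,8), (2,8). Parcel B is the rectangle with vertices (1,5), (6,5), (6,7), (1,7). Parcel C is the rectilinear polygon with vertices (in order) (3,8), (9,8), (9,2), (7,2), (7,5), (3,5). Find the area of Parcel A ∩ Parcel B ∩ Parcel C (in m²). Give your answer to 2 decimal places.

The intersection is the polygon with vertices (6,7), (6,5), (3,5), (3,7).
By the shoelace formula its area is 6.00.

6.00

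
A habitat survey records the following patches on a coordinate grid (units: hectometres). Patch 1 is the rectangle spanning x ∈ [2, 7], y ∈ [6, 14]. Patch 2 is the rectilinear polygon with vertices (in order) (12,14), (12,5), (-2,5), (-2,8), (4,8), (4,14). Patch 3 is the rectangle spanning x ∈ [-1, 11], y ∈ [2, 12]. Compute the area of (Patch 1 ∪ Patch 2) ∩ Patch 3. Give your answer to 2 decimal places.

The region (Patch 1 ∪ Patch 2) ∩ Patch 3 is the polygon with vertices (-1,5), (-1,8), (2,8), (2,12), (11,12), (11,5).
By the shoelace formula its area is 72.00.

72.00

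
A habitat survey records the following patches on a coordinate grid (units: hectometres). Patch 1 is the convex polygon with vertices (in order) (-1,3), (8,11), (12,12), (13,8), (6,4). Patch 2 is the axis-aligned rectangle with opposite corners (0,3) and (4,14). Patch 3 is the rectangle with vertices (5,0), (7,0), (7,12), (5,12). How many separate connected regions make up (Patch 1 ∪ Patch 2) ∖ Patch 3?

(Patch 1 ∪ Patch 2) ∖ Patch 3 splits into 2 disjoint pieces (area 48.4762, area 28.8413).

2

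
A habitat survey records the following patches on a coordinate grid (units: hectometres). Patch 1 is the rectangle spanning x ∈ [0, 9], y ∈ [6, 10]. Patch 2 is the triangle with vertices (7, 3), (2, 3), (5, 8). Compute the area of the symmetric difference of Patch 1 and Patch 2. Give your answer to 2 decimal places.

44.50

|Patch 1| = 36, |Patch 2| = 12.5, |Patch 1∩Patch 2| = 2.
|Patch 1 △ Patch 2| = |Patch 1| + |Patch 2| − 2·|Patch 1∩Patch 2| = 36 + 12.5 − 4 = 44.50.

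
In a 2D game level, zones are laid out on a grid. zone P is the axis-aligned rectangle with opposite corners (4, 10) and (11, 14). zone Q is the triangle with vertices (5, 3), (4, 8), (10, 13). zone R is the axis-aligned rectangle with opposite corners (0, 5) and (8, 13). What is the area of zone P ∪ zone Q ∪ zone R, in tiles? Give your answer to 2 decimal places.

81.65

By inclusion–exclusion:
Individual areas: |zone P| = 28, |zone Q| = 17.5, |zone R| = 64.
|zone P∩zone Q| = 3.15.
|zone P∩zone R|: x∈[4,8], y∈[10,13] → 4·3 = 12.
|zone Q∩zone R| = 13.7667.
|zone P∩zone Q∩zone R| = 1.0667.
|zone P ∪ zone Q ∪ zone R| = 109.5 − 28.9167 + 1.0667 = 81.65.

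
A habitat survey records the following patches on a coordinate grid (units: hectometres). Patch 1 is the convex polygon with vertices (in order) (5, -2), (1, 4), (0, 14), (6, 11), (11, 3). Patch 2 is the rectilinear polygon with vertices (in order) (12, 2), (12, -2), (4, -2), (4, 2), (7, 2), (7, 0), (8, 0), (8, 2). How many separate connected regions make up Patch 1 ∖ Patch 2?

Patch 1 ∖ Patch 2 is a single connected region.

1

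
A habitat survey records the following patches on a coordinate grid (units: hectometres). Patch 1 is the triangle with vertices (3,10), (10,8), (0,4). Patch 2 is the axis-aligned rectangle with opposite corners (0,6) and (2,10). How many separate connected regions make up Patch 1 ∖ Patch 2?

1

Patch 1 ∖ Patch 2 is a single connected region.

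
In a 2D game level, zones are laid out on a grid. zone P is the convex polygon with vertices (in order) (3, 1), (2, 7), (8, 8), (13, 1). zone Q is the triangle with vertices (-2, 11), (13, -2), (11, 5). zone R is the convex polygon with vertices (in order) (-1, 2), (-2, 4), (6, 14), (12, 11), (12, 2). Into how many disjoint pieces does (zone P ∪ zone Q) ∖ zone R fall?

(zone P ∪ zone Q) ∖ zone R splits into 2 disjoint pieces (area 2.7398, area 13.6899).

2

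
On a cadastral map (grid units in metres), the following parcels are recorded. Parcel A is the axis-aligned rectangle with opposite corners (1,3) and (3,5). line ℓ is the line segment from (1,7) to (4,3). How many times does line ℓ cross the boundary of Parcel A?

The segment meets the boundary at (3,4.333), (2.5,5).

2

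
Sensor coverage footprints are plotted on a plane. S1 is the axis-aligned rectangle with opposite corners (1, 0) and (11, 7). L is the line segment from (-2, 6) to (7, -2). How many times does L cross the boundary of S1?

2

The segment meets the boundary at (4.75,0), (1,3.333).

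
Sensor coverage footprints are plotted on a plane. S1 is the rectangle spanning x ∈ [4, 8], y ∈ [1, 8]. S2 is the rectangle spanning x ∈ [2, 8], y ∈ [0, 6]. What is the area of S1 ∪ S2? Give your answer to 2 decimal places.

By inclusion–exclusion:
Individual areas: |S1| = 28, |S2| = 36.
|S1∩S2|: x∈[4,8], y∈[1,6] → 4·5 = 20.
|S1 ∪ S2| = 64 − 20 = 44.00.

44.00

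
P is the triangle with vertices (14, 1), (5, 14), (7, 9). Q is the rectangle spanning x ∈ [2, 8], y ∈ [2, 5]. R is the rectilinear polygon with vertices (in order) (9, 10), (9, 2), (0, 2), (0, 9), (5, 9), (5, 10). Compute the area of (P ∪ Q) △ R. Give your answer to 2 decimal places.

|P ∪ Q| = 27.5.
|(P ∪ Q) ∩ R| = 21.3917.
|(P ∪ Q) △ R| = 27.5 + 67 − 42.7834 = 51.72.

51.72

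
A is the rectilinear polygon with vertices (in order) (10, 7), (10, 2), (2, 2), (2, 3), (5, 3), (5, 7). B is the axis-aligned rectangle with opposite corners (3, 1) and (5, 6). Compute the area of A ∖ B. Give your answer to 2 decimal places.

|A| = 28, |A∩B| = 2.
|A ∖ B| = |A| − |A∩B| = 28 − 2 = 26.00.

26.00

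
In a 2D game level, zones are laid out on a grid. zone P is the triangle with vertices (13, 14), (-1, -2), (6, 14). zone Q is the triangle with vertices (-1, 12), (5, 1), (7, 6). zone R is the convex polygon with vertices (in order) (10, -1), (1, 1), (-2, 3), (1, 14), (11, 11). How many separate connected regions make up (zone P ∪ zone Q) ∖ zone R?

3

(zone P ∪ zone Q) ∖ zone R splits into 3 disjoint pieces (area 2.0544, area 0.6343, area 13.794).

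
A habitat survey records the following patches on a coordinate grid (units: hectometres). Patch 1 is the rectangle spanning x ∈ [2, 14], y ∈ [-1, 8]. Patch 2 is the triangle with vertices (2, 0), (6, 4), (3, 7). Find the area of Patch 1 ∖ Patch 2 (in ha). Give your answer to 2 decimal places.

96.00

|Patch 1| = 108, |Patch 1∩Patch 2| = 12.
|Patch 1 ∖ Patch 2| = |Patch 1| − |Patch 1∩Patch 2| = 108 − 12 = 96.00.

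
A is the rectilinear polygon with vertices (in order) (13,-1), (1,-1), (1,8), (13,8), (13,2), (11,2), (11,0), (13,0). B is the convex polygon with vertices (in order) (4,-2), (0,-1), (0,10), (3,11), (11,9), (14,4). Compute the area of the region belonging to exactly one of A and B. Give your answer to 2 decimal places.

|A| = 104, |B| = 127, |A∩B| = 90.2333.
|A △ B| = |A| + |B| − 2·|A∩B| = 104 + 127 − 180.4667 = 50.53.

50.53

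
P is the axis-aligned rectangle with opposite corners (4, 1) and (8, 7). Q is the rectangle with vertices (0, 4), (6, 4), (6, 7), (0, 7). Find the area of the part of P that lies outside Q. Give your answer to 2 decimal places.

18.00

|P∩Q|: x∈[4,6], y∈[4,7] → 2·3 = 6.
|P| = 24.
|P ∖ Q| = |P| − |P∩Q| = 24 − 6 = 18.00.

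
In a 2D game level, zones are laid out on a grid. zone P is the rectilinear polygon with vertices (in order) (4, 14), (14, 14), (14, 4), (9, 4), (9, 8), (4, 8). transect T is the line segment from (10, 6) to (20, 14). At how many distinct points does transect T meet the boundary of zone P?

1

The segment meets the boundary at (14,9.2).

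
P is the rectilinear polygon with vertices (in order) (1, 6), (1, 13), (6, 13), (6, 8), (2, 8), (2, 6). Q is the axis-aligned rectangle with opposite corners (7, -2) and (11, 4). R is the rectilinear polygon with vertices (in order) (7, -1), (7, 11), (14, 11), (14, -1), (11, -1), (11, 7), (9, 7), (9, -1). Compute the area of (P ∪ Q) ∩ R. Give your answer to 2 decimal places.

|P ∪ Q| = 51.
|(P ∪ Q) ∩ R| = 10.00.

10.00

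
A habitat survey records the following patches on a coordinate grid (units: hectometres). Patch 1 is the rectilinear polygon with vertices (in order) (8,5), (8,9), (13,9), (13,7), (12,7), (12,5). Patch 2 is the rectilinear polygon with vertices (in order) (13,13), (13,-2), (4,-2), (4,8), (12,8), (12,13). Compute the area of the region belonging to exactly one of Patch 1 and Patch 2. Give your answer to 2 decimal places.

|Patch 1| = 18, |Patch 2| = 95, |Patch 1∩Patch 2| = 14.
|Patch 1 △ Patch 2| = |Patch 1| + |Patch 2| − 2·|Patch 1∩Patch 2| = 18 + 95 − 28 = 85.00.

85.00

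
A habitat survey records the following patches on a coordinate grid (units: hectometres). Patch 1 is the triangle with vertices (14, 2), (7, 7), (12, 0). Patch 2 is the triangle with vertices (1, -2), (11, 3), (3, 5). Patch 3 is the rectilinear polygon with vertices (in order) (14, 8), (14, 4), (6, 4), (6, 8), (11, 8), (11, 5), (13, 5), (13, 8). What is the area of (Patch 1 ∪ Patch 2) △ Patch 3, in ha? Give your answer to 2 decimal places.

61.14

|Patch 1 ∪ Patch 2| = 41.5606.
|(Patch 1 ∪ Patch 2) ∩ Patch 3| = 3.2107.
|(Patch 1 ∪ Patch 2) △ Patch 3| = 41.5606 + 26 − 6.4214 = 61.14.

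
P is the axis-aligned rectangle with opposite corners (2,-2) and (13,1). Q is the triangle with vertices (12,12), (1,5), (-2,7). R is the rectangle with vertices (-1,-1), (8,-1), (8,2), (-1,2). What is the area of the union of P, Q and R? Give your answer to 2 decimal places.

By inclusion–exclusion:
Individual areas: |P| = 33, |Q| = 21.5, |R| = 27.
|P∩Q| = 0.
|P∩R|: x∈[2,8], y∈[-1,1] → 6·2 = 12.
|Q∩R| = 0.
|P∩Q∩R| = 0.
|P ∪ Q ∪ R| = 81.5 − 12 + 0 = 69.50.

69.50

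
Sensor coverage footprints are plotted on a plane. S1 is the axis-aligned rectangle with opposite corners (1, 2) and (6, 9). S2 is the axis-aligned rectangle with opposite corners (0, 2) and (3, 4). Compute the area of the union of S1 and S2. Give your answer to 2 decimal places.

By inclusion–exclusion:
Individual areas: |S1| = 35, |S2| = 6.
|S1∩S2|: x∈[1,3], y∈[2,4] → 2·2 = 4.
|S1 ∪ S2| = 41 − 4 = 37.00.

37.00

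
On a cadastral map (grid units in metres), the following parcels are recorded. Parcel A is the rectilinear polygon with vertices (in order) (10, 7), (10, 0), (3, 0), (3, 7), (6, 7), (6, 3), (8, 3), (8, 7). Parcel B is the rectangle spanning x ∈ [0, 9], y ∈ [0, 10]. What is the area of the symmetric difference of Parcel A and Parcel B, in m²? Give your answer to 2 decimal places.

63.00

|Parcel A| = 41, |Parcel B| = 90, |Parcel A∩Parcel B| = 34.
|Parcel A △ Parcel B| = |Parcel A| + |Parcel B| − 2·|Parcel A∩Parcel B| = 41 + 90 − 68 = 63.00.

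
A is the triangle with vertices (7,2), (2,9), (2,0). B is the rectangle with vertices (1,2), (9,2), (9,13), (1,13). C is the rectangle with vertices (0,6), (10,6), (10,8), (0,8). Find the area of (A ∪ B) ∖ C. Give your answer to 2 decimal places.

|A ∪ B| = 93.
|(A ∪ B) ∩ C| = 16.
|(A ∪ B) ∖ C| = 93 − 16 = 77.00.

77.00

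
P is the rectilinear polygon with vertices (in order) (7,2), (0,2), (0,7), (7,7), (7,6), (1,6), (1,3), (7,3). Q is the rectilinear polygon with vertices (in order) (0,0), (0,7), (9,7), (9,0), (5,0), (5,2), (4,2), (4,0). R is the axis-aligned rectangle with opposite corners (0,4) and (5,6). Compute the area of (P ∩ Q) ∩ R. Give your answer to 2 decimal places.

2.00

|P ∩ Q| = 17.
|(P ∩ Q) ∩ R| = 2.00.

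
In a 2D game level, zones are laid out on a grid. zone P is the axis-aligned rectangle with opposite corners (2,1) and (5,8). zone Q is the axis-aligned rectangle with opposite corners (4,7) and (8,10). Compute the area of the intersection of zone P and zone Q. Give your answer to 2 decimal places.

1.00

|zone P∩zone Q|: x∈[4,5], y∈[7,8] → 1·1 = 1.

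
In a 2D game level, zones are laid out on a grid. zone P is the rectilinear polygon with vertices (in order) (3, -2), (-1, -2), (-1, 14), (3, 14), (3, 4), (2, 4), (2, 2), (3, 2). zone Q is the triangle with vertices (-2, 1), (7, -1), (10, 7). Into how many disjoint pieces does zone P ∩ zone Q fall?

1

zone P ∩ zone Q is a single connected region.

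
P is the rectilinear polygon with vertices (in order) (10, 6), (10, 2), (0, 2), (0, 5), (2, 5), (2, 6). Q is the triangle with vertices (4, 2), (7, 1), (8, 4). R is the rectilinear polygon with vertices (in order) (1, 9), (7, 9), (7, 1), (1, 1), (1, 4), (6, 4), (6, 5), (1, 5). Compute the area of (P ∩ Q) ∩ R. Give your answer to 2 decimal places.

2.25

The region (P ∩ Q) ∩ R is the polygon with vertices (7,3.5), (7,2), (4,2).
By the shoelace formula its area is 2.25.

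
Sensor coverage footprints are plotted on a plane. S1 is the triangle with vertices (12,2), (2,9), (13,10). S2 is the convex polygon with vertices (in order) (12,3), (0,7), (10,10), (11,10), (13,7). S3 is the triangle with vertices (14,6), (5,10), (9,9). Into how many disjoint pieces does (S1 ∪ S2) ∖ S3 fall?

2

(S1 ∪ S2) ∖ S3 splits into 2 disjoint pieces (area 42.8362, area 8.5911).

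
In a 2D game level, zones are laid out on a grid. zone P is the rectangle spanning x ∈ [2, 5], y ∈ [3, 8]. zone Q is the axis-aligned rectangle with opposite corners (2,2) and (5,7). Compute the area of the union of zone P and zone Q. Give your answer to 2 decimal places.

18.00

By inclusion–exclusion:
Individual areas: |zone P| = 15, |zone Q| = 15.
|zone P∩zone Q|: x∈[2,5], y∈[3,7] → 3·4 = 12.
|zone P ∪ zone Q| = 30 − 12 = 18.00.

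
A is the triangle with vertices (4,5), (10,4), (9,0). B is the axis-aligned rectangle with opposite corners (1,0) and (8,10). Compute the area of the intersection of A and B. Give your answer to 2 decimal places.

6.67

The intersection is the polygon with vertices (8,4.333), (8,1), (4,5).
By the shoelace formula its area is 6.67.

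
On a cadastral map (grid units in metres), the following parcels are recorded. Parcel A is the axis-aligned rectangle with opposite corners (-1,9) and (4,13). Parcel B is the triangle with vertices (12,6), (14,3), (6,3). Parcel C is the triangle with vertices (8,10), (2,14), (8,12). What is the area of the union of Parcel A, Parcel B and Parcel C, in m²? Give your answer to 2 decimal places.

37.92

By inclusion–exclusion:
Individual areas: |Parcel A| = 20, |Parcel B| = 12, |Parcel C| = 6.
|Parcel A∩Parcel B| = 0.
|Parcel A∩Parcel C| = 0.0833.
|Parcel B∩Parcel C| = 0.
|Parcel A∩Parcel B∩Parcel C| = 0.
|Parcel A ∪ Parcel B ∪ Parcel C| = 38 − 0.0833 + 0 = 37.92.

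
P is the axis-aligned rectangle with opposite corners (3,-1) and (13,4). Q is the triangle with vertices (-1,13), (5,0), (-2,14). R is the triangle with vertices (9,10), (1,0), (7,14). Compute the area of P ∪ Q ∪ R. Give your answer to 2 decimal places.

By inclusion–exclusion:
Individual areas: |P| = 50, |Q| = 3.5, |R| = 26.
|P∩Q| = 0.3077.
|P∩R| = 0.9.
|Q∩R| = 0.1847.
|P∩Q∩R| = 0.1201.
|P ∪ Q ∪ R| = 79.5 − 1.3923 + 0.1201 = 78.23.

78.23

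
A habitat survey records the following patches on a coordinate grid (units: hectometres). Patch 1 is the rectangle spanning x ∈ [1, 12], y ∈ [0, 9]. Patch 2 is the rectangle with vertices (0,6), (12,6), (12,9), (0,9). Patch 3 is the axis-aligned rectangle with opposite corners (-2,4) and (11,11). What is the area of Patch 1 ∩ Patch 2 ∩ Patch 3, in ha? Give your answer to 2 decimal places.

30.00

The intersection is the polygon with vertices (1,6), (1,9), (11,9), (11,6).
By the shoelace formula its area is 30.00.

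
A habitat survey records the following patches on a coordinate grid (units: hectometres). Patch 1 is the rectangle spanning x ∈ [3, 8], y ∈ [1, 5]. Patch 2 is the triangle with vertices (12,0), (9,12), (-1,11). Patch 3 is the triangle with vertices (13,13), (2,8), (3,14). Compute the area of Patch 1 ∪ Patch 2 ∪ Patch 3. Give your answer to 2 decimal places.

96.96

By inclusion–exclusion:
Individual areas: |Patch 1| = 20, |Patch 2| = 61.5, |Patch 3| = 30.5.
|Patch 1∩Patch 2| = 1.542.
|Patch 1∩Patch 3| = 0.
|Patch 2∩Patch 3| = 13.4996.
|Patch 1∩Patch 2∩Patch 3| = 0.
|Patch 1 ∪ Patch 2 ∪ Patch 3| = 112 − 15.0415 + 0 = 96.96.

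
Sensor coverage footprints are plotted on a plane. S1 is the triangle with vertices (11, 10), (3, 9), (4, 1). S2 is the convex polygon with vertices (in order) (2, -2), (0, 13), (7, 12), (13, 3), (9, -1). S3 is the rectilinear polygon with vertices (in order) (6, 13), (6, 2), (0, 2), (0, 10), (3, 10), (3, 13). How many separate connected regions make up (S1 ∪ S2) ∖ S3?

2

(S1 ∪ S2) ∖ S3 splits into 2 disjoint pieces (area 74.6894, area 7.7571).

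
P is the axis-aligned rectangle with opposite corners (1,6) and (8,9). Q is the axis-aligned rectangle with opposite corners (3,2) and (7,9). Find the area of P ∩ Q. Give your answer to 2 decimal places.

12.00

|P∩Q|: x∈[3,7], y∈[6,9] → 4·3 = 12.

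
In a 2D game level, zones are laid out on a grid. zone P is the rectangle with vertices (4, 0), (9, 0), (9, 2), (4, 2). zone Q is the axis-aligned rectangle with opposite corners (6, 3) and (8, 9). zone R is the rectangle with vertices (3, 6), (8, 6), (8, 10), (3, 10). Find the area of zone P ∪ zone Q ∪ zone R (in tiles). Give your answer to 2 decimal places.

36.00

By inclusion–exclusion:
Individual areas: |zone P| = 10, |zone Q| = 12, |zone R| = 20.
|zone P∩zone Q| = 0 (no overlap).
|zone P∩zone R| = 0 (no overlap).
|zone Q∩zone R|: x∈[6,8], y∈[6,9] → 2·3 = 6.
|zone P∩zone Q∩zone R| = 0.
|zone P ∪ zone Q ∪ zone R| = 42 − 6 + 0 = 36.00.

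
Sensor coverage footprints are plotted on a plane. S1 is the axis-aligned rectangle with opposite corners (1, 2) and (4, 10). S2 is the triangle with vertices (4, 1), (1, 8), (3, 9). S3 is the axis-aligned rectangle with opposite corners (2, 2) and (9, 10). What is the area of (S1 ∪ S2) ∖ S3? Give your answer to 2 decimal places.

|S1 ∪ S2| = 24.1518.
|(S1 ∪ S2) ∩ S3| = 16.
|(S1 ∪ S2) ∖ S3| = 24.1518 − 16 = 8.15.

8.15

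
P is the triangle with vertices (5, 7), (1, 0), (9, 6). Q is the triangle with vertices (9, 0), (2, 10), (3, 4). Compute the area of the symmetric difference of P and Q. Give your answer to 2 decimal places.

21.45

|P| = 16, |Q| = 16, |P∩Q| = 5.2767.
|P △ Q| = |P| + |Q| − 2·|P∩Q| = 16 + 16 − 10.5534 = 21.45.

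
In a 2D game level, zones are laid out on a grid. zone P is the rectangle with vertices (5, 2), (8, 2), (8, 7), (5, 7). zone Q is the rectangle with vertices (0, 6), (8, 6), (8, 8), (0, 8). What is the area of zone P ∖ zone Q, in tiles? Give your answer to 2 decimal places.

|zone P∩zone Q|: x∈[5,8], y∈[6,7] → 3·1 = 3.
|zone P| = 15.
|zone P ∖ zone Q| = |zone P| − |zone P∩zone Q| = 15 − 3 = 12.00.

12.00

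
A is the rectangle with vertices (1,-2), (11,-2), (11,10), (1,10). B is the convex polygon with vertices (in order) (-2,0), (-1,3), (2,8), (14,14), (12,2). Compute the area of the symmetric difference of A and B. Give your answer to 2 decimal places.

|A| = 120, |B| = 120, |A∩B| = 81.7381.
|A △ B| = |A| + |B| − 2·|A∩B| = 120 + 120 − 163.4762 = 76.52.

76.52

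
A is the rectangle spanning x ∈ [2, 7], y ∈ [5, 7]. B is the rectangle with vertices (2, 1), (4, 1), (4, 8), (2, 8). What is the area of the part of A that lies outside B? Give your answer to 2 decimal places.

|A∩B|: x∈[2,4], y∈[5,7] → 2·2 = 4.
|A| = 10.
|A ∖ B| = |A| − |A∩B| = 10 − 4 = 6.00.

6.00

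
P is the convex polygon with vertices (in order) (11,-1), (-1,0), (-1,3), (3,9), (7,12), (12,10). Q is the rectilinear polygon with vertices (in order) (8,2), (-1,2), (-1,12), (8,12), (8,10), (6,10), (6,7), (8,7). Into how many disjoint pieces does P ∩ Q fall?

P ∩ Q is a single connected region.

1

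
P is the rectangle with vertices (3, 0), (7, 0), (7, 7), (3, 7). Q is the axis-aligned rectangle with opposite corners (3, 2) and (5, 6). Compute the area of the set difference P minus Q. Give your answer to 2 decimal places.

20.00

|P∩Q|: x∈[3,5], y∈[2,6] → 2·4 = 8.
|P| = 28.
|P ∖ Q| = |P| − |P∩Q| = 28 − 8 = 20.00.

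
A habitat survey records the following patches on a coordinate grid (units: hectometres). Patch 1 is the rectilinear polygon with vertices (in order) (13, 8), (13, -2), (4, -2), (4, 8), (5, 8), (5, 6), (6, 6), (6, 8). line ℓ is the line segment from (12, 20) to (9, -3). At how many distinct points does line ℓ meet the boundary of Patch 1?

2

The segment meets the boundary at (9.13,-2), (10.435,8).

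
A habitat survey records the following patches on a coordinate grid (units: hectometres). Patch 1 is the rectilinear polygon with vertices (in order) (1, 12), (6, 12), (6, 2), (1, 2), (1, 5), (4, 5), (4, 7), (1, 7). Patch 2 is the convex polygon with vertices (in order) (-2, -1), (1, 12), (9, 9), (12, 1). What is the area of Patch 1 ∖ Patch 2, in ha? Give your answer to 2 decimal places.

4.69

|Patch 1| = 44, |Patch 1∩Patch 2| = 39.3125.
|Patch 1 ∖ Patch 2| = |Patch 1| − |Patch 1∩Patch 2| = 44 − 39.3125 = 4.69.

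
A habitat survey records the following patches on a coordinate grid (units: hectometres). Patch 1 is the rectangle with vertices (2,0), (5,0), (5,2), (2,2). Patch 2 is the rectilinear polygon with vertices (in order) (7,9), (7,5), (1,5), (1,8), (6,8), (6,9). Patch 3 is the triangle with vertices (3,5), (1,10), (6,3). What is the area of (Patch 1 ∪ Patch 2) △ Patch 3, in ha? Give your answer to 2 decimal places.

23.90

|Patch 1 ∪ Patch 2| = 25.
|(Patch 1 ∪ Patch 2) ∩ Patch 3| = 3.3.
|(Patch 1 ∪ Patch 2) △ Patch 3| = 25 + 5.5 − 6.6 = 23.90.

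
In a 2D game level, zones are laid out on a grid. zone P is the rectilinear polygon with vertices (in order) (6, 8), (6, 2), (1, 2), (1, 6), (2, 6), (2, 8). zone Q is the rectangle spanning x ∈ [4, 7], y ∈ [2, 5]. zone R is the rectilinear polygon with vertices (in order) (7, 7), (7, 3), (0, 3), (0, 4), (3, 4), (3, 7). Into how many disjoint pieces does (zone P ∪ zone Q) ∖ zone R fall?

(zone P ∪ zone Q) ∖ zone R splits into 2 disjoint pieces (area 6, area 9).

2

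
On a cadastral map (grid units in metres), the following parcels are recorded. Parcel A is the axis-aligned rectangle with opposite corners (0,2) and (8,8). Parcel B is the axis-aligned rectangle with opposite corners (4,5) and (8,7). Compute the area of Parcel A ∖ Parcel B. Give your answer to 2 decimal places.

|Parcel A∩Parcel B|: x∈[4,8], y∈[5,7] → 4·2 = 8.
|Parcel A| = 48.
|Parcel A ∖ Parcel B| = |Parcel A| − |Parcel A∩Parcel B| = 48 − 8 = 40.00.

40.00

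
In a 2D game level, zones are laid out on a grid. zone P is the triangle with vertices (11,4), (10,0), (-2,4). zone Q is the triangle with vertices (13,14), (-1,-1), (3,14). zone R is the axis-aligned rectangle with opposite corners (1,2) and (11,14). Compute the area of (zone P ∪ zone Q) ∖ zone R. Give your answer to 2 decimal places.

|zone P ∪ zone Q| = 97.7514.
|(zone P ∪ zone Q) ∩ zone R| = 82.5752.
|(zone P ∪ zone Q) ∖ zone R| = 97.7514 − 82.5752 = 15.18.

15.18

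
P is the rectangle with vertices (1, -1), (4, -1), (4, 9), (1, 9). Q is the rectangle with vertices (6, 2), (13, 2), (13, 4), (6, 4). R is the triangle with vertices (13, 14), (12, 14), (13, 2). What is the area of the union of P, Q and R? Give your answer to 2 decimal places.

By inclusion–exclusion:
Individual areas: |P| = 30, |Q| = 14, |R| = 6.
|P∩Q| = 0 (no overlap).
|P∩R| = 0.
|Q∩R| = 0.1667.
|P∩Q∩R| = 0.
|P ∪ Q ∪ R| = 50 − 0.1667 + 0 = 49.83.

49.83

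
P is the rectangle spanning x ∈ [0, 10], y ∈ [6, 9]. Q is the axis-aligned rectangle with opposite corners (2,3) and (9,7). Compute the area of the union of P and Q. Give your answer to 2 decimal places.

51.00

By inclusion–exclusion:
Individual areas: |P| = 30, |Q| = 28.
|P∩Q|: x∈[2,9], y∈[6,7] → 7·1 = 7.
|P ∪ Q| = 58 − 7 = 51.00.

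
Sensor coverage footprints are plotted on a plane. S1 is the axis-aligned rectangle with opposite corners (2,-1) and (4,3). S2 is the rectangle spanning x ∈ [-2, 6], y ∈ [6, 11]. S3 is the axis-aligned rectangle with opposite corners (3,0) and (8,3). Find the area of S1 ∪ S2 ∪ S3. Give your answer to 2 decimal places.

By inclusion–exclusion:
Individual areas: |S1| = 8, |S2| = 40, |S3| = 15.
|S1∩S2| = 0 (no overlap).
|S1∩S3|: x∈[3,4], y∈[0,3] → 1·3 = 3.
|S2∩S3| = 0 (no overlap).
|S1∩S2∩S3| = 0.
|S1 ∪ S2 ∪ S3| = 63 − 3 + 0 = 60.00.

60.00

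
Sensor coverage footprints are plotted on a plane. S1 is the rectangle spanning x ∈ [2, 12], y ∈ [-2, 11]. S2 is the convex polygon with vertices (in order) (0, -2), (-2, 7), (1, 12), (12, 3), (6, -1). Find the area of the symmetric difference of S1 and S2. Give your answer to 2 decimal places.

98.56

|S1| = 130, |S2| = 109, |S1∩S2| = 70.2222.
|S1 △ S2| = |S1| + |S2| − 2·|S1∩S2| = 130 + 109 − 140.4444 = 98.56.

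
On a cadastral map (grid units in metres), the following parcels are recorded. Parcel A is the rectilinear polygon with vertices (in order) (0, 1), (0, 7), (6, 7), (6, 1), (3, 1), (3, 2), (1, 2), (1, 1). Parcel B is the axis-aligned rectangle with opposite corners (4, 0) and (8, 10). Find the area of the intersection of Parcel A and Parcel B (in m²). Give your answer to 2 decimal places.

The intersection is the polygon with vertices (6,7), (6,1), (4,1), (4,7).
By the shoelace formula its area is 12.00.

12.00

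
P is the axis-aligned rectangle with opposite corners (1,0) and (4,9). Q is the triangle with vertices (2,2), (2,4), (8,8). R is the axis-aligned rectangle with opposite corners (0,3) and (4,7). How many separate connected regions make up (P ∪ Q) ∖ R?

(P ∪ Q) ∖ R splits into 3 disjoint pieces (area 9, area 6, area 2.6667).

3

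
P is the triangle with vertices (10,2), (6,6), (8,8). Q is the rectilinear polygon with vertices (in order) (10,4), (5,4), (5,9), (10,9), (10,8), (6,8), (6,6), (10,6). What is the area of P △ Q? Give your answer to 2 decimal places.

17.00

|P| = 8, |Q| = 17, |P∩Q| = 4.
|P △ Q| = |P| + |Q| − 2·|P∩Q| = 8 + 17 − 8 = 17.00.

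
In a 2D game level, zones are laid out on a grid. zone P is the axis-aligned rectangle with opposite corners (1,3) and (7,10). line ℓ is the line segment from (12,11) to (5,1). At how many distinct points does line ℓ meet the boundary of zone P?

The segment meets the boundary at (6.4,3), (7,3.857).

2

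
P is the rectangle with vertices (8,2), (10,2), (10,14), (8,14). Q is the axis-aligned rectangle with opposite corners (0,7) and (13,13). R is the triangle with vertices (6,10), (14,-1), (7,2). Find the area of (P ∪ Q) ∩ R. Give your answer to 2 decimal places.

The region (P ∪ Q) ∩ R is the polygon with vertices (8,2), (8,7), (6.375,7), (6,10), (10,4.5), (10,2).
By the shoelace formula its area is 10.44.

10.44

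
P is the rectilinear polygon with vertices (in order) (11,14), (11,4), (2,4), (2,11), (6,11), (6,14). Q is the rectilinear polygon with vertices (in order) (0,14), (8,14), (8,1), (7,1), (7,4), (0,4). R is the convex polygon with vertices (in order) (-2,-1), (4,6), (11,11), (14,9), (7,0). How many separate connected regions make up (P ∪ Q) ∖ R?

(P ∪ Q) ∖ R splits into 3 disjoint pieces (area 0.5079, area 0.0317, area 76.7857).

3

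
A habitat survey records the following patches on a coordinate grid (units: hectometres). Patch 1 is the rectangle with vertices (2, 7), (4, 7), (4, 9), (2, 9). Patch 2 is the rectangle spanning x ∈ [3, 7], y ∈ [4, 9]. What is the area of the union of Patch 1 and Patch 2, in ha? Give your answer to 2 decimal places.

22.00

By inclusion–exclusion:
Individual areas: |Patch 1| = 4, |Patch 2| = 20.
|Patch 1∩Patch 2|: x∈[3,4], y∈[7,9] → 1·2 = 2.
|Patch 1 ∪ Patch 2| = 24 − 2 = 22.00.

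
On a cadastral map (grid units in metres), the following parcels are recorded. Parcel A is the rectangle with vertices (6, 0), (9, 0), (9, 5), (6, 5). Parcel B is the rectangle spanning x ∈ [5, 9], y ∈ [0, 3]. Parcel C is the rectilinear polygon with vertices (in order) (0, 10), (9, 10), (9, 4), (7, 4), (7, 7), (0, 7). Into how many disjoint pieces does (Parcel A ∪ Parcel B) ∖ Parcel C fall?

(Parcel A ∪ Parcel B) ∖ Parcel C is a single connected region.

1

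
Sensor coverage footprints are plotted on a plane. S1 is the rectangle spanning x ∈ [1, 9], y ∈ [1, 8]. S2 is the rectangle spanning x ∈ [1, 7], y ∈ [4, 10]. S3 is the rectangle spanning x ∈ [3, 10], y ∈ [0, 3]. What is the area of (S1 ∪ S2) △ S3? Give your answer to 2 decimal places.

|S1 ∪ S2| = 68.
|(S1 ∪ S2) ∩ S3| = 12.
|(S1 ∪ S2) △ S3| = 68 + 21 − 24 = 65.00.

65.00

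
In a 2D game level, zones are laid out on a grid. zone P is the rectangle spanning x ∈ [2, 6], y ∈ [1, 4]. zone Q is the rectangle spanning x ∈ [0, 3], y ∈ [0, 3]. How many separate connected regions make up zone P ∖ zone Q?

1

zone P ∖ zone Q is a single connected region.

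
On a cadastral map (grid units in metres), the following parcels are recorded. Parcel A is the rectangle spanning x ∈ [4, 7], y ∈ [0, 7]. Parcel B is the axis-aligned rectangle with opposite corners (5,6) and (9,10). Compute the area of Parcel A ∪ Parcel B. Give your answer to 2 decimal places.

35.00

By inclusion–exclusion:
Individual areas: |Parcel A| = 21, |Parcel B| = 16.
|Parcel A∩Parcel B|: x∈[5,7], y∈[6,7] → 2·1 = 2.
|Parcel A ∪ Parcel B| = 37 − 2 = 35.00.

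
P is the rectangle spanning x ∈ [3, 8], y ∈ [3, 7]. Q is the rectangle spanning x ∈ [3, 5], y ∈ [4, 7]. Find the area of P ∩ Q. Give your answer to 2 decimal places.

|P∩Q|: x∈[3,5], y∈[4,7] → 2·3 = 6.

6.00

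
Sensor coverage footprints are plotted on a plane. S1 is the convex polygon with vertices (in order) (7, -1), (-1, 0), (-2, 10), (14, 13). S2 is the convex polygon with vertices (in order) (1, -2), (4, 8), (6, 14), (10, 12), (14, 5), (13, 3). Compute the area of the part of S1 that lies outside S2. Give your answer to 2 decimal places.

|S1| = 141, |S1∩S2| = 79.2821.
|S1 ∖ S2| = |S1| − |S1∩S2| = 141 − 79.2821 = 61.72.

61.72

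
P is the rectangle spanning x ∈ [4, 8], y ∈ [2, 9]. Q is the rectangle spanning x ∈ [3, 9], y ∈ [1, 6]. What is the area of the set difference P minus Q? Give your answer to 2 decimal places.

|P∩Q|: x∈[4,8], y∈[2,6] → 4·4 = 16.
|P| = 28.
|P ∖ Q| = |P| − |P∩Q| = 28 − 16 = 12.00.

12.00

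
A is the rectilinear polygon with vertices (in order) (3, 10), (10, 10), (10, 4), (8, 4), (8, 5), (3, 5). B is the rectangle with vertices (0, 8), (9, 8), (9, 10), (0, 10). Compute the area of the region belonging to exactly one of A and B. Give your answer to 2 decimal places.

31.00

|A| = 37, |B| = 18, |A∩B| = 12.
|A △ B| = |A| + |B| − 2·|A∩B| = 37 + 18 − 24 = 31.00.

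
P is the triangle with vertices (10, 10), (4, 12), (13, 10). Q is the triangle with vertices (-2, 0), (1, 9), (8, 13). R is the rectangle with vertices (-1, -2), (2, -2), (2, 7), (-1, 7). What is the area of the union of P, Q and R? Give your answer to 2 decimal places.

By inclusion–exclusion:
Individual areas: |P| = 3, |Q| = 25.5, |R| = 27.
|P∩Q| = 0.2663.
|P∩R| = 0.
|Q∩R| = 8.5833.
|P∩Q∩R| = 0.
|P ∪ Q ∪ R| = 55.5 − 8.8496 + 0 = 46.65.

46.65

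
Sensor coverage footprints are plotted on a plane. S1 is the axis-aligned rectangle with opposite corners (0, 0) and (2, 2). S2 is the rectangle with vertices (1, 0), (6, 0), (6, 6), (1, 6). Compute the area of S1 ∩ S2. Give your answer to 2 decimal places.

|S1∩S2|: x∈[1,2], y∈[0,2] → 1·2 = 2.

2.00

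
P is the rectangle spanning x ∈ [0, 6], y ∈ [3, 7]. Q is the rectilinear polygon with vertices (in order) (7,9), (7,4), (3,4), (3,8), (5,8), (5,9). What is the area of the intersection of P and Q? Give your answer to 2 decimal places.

The intersection is the polygon with vertices (6,7), (6,4), (3,4), (3,7).
By the shoelace formula its area is 9.00.

9.00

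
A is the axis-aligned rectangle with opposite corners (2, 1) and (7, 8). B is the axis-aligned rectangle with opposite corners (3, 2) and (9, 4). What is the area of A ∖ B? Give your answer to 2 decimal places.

27.00

|A∩B|: x∈[3,7], y∈[2,4] → 4·2 = 8.
|A| = 35.
|A ∖ B| = |A| − |A∩B| = 35 − 8 = 27.00.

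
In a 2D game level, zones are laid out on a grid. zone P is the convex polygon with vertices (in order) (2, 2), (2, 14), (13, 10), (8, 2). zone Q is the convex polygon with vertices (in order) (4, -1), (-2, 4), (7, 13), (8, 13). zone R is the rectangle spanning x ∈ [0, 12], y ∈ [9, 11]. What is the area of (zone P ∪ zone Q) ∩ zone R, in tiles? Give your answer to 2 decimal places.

19.44

The region (zone P ∪ zone Q) ∩ zone R is the polygon with vertices (12,10.364), (12,9), (2,9), (2,11), (10.25,11).
By the shoelace formula its area is 19.44.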